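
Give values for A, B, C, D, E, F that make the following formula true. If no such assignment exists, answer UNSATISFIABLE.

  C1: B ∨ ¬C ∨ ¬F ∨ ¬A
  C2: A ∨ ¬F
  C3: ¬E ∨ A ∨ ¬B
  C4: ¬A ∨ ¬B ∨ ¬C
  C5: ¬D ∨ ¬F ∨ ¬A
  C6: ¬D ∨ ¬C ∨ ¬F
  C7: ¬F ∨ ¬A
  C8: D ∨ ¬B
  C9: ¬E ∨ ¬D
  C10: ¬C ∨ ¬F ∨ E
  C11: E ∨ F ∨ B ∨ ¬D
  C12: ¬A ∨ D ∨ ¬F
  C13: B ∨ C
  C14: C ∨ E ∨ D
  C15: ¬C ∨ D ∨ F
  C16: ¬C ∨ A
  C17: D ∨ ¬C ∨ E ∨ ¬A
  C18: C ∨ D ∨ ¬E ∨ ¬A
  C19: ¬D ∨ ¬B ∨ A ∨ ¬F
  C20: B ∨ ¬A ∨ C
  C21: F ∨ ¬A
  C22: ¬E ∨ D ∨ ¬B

Case A = False:
From the singleton clause (¬F), F = False.
From the singleton clause (¬C), C = False.
From the singleton clause (B), B = True.
From the singleton clause (¬E), E = False.
From the singleton clause (D), D = True.
This assignment satisfies each clause.

A=False, B=True, C=False, D=True, E=False, F=False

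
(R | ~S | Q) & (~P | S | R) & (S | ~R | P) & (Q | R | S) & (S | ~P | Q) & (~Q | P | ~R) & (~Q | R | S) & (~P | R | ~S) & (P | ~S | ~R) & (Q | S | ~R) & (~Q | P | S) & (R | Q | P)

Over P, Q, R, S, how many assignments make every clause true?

4

There are 2^4 = 16 truth assignments over (P, Q, R, S).
Check each against the 12 clauses (columns in the order P, Q, R, S):
  F F F F  ✗ fails (Q | R | S)
  F F F T  ✗ fails (R | ~S | Q)
  F F T F  ✗ fails (S | ~R | P)
  F F T T  ✗ fails (P | ~S | ~R)
  F T F F  ✗ fails (~Q | R | S)
  F T F T  ✓ satisfies all
  F T T F  ✗ fails (S | ~R | P)
  F T T T  ✗ fails (~Q | P | ~R)
  T F F F  ✗ fails (~P | S | R)
  T F F T  ✗ fails (R | ~S | Q)
  T F T F  ✗ fails (S | ~P | Q)
  T F T T  ✓ satisfies all
  T T F F  ✗ fails (~P | S | R)
  T T F T  ✗ fails (~P | R | ~S)
  T T T F  ✓ satisfies all
  T T T T  ✓ satisfies all
4 of the 16 rows are models.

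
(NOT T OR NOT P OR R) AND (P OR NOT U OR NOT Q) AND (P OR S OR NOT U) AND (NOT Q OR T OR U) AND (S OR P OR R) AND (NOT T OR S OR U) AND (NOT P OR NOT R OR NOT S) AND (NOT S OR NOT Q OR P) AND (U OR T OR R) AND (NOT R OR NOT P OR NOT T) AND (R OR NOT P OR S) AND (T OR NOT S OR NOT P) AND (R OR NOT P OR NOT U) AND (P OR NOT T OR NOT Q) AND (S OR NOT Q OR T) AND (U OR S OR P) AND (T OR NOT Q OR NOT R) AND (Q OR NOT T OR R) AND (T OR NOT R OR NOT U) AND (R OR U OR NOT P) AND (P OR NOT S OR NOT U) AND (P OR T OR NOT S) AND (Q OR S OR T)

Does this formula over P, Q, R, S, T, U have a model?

Suppose T = true.
Suppose P = false.
Unit clause (NOT Q) forces Q = false.
Unit clause (R) forces R = true.
Suppose S = true.
Unit clause (NOT U) forces U = false.
This assignment satisfies each clause.
A satisfying assignment: P: false, Q: false, R: true, S: true, T: true, U: false.

Yes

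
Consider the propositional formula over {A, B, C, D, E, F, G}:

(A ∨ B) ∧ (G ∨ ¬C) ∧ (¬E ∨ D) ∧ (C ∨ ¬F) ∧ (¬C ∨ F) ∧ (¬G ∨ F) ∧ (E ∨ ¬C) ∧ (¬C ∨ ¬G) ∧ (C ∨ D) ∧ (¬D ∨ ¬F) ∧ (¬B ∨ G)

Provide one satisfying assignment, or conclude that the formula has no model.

Try A = True.
Try G = False.
From the singleton clause (¬C), C = False.
From the singleton clause (¬F), F = False.
From the singleton clause (D), D = True.
From the singleton clause (¬B), B = False.
Every clause is now satisfied; E is unconstrained.

A ↦ True; B ↦ False; C ↦ False; D ↦ True; E ↦ True; F ↦ False; G ↦ False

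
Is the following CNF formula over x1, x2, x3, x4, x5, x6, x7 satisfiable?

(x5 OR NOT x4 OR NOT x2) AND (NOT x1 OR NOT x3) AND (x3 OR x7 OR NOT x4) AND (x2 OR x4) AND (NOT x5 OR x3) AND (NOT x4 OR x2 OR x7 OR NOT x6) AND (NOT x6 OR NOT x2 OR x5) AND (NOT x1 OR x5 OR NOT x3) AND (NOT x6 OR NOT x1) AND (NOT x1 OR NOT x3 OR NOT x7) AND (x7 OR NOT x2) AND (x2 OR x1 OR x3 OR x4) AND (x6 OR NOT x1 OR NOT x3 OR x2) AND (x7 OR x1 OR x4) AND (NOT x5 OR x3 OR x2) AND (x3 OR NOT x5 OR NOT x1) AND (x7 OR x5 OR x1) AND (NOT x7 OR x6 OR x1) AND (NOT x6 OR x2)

Satisfiable

Suppose x1 = false.
Suppose x2 = false.
The clause (x4) is unit, so x4 = true.
The clause (NOT x6) is unit, so x6 = false.
The clause (NOT x7) is unit, so x7 = false.
The clause (x3) is unit, so x3 = true.
The clause (x5) is unit, so x5 = true.
This assignment satisfies each clause.
A satisfying assignment: x1: false,  x2: false,  x3: true,  x4: true,  x5: true,  x6: false,  x7: false.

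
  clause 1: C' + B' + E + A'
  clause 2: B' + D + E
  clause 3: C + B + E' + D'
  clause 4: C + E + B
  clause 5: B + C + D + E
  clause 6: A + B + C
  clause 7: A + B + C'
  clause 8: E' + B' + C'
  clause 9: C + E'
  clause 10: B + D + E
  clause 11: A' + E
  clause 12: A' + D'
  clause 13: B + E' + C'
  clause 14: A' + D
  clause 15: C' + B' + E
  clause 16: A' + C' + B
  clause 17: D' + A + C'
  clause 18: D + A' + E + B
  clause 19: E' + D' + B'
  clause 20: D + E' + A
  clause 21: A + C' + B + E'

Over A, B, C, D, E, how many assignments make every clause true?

1

There are 2^5 = 32 truth assignments over (A, B, C, D, E).
Split on D. With D = 1, the clauses containing D are satisfied and D' drops from the rest; 1 of the 2^4 = 16 assignments to the other variables satisfy what remains.
With D = 0, by the same count on the reduced clause set, 0 assignments work.
(One model: A=F, B=T, C=F, D=T, E=F.)
Total: 1 + 0 = 1.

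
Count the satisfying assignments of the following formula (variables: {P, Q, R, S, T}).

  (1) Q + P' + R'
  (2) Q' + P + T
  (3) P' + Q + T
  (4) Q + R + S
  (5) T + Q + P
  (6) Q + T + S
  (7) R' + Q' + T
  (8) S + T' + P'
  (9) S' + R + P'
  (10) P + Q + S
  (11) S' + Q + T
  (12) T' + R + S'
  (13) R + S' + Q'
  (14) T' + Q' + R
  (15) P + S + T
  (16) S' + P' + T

5

There are 2^5 = 32 truth assignments over (P, Q, R, S, T).
Split on R. With R = 1, the clauses containing R are satisfied and R' drops from the rest; 4 of the 2^4 = 16 assignments to the other variables satisfy what remains.
With R = 0, by the same count on the reduced clause set, 1 assignment works.
(One model: P=F, Q=F, R=T, S=T, T=T.)
Total: 4 + 1 = 5.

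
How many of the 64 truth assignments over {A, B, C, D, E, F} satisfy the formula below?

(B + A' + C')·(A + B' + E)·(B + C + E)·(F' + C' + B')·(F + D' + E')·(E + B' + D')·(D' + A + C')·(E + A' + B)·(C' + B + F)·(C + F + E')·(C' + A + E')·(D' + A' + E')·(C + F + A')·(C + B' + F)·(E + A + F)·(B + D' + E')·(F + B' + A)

There are 2^6 = 64 truth assignments over (A, B, C, D, E, F).
Split on E. With E = 1, the clauses containing E are satisfied and E' drops from the rest; 6 of the 2^5 = 32 assignments to the other variables satisfy what remains.
With E = 0, by the same count on the reduced clause set, 3 assignments work.
(One model: A=F, B=F, C=F, D=F, E=T, F=T.)
Total: 6 + 3 = 9.

9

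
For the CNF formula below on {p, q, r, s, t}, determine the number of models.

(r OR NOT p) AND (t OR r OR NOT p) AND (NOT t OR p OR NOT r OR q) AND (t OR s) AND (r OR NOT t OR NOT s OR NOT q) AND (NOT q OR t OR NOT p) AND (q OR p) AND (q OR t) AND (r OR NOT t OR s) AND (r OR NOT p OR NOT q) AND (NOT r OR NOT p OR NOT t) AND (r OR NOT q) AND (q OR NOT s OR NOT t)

3

There are 2^5 = 32 truth assignments over (p, q, r, s, t).
Split on t. With t = true, the clauses containing t are satisfied and NOT t drops from the rest; 2 of the 2^4 = 16 assignments to the other variables satisfy what remains.
With t = false, by the same count on the reduced clause set, 1 assignment works.
Total: 2 + 1 = 3.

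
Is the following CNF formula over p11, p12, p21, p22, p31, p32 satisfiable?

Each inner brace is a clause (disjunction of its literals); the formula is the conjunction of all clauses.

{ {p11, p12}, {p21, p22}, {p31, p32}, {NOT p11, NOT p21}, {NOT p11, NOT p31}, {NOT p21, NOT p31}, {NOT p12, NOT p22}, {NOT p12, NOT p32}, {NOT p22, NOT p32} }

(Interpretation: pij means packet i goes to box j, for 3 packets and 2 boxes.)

Unsatisfiable

Try p11 = true.
The clause (NOT p21) is unit, so p21 = false.
The clause (p22) is unit, so p22 = true.
The clause (NOT p31) is unit, so p31 = false.
The clause (p32) is unit, so p32 = true.
That conflicts with the unit clause (NOT p32).
Undo p11 and try p11 = false.
The clause (p12) is unit, so p12 = true.
The clause (NOT p22) is unit, so p22 = false.
The clause (p21) is unit, so p21 = true.
The clause (NOT p31) is unit, so p31 = false.
The clause (p32) is unit, so p32 = true.
That conflicts with the unit clause (NOT p32).
Both values of p11 lead to a conflict.
No assignment satisfies every clause.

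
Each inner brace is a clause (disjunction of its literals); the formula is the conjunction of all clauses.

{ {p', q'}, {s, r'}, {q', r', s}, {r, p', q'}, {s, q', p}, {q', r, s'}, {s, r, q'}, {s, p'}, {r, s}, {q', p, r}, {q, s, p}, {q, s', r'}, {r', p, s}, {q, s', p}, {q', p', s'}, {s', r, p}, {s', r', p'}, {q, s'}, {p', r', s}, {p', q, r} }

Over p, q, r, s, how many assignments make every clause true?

1

There are 2^4 = 16 truth assignments over (p, q, r, s).
Split on q. With q = 1, the clauses containing q are satisfied and q' drops from the rest; 1 of the 2^3 = 8 assignments to the other variables satisfy what remains.
With q = 0, by the same count on the reduced clause set, 0 assignments work.
Total: 1 + 0 = 1.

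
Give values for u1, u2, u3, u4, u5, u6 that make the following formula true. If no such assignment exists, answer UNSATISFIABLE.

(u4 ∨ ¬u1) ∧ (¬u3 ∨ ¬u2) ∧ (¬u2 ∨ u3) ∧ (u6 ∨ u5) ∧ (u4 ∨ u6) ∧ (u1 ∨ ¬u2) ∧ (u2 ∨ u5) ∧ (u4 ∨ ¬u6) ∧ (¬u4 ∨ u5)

Suppose u4 = True.
Unit clause (u5) forces u5 = True.
Suppose u3 = False.
Unit clause (¬u2) forces u2 = False.
Every clause is now satisfied; u1, u6 are unconstrained.

u1=True; u2=False; u3=False; u4=True; u5=True; u6=False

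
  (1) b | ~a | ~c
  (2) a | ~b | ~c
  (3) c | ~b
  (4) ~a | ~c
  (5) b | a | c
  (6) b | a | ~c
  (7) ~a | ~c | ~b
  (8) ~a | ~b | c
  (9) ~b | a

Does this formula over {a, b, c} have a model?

Try c = 0.
Unit clause (~b) forces b = 0.
Unit clause (a) forces a = 1.
This assignment satisfies each clause.
A satisfying assignment: a=1, b=0, c=0.

Yes, satisfiable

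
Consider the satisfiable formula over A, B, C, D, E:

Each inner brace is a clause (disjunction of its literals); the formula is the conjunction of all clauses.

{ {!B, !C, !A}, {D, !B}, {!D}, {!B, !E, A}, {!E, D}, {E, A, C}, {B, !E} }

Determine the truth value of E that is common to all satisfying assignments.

False

Suppose E = true.
Unit clause (!D) forces D = false.
That conflicts with the unit clause (D).
So every satisfying assignment has E = False.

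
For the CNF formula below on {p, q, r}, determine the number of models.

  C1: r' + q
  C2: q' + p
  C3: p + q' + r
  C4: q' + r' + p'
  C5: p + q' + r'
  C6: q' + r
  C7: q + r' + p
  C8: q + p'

There are 2^3 = 8 truth assignments over (p, q, r).
Check each against the 8 clauses (columns in the order p, q, r):
  F F F  ✓ satisfies all
  F F T  ✗ fails (r' + q)
  F T F  ✗ fails (q' + p)
  F T T  ✗ fails (q' + p)
  T F F  ✗ fails (q + p')
  T F T  ✗ fails (r' + q)
  T T F  ✗ fails (q' + r)
  T T T  ✗ fails (q' + r' + p')
1 of the 8 rows is a model.

1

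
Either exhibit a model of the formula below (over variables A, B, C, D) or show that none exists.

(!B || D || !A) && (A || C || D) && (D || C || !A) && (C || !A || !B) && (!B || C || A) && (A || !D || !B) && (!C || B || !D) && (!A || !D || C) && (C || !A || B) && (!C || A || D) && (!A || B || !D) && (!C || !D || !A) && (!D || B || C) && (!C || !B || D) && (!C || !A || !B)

A ↦ true, B ↦ false, C ↦ true, D ↦ false

Suppose B = false.
Suppose C = true.
From the singleton clause (!D), D = false.
From the singleton clause (A), A = true.
Every clause now holds.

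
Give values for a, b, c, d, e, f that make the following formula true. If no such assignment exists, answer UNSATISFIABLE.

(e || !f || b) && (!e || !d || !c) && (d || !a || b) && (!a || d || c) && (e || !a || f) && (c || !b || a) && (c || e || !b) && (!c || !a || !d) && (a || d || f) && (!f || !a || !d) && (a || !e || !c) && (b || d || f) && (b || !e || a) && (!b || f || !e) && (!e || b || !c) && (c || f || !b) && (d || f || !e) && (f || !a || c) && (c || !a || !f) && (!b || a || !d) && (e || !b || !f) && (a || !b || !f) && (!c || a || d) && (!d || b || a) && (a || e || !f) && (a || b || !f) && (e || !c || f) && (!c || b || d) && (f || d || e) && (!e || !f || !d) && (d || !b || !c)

Try e = true.
Try d = false.
From the singleton clause (f), f = true.
Try a = false.
From the singleton clause (!c), c = false.
From the singleton clause (!b), b = false.
That conflicts with the unit clause (b).
That branch fails; take a = true instead.
From the singleton clause (b), b = true.
From the singleton clause (c), c = true.
That conflicts with the unit clause (!c).
Either choice for a ends in contradiction.
That branch fails; take d = true instead.
From the singleton clause (!c), c = false.
From the singleton clause (!f), f = false.
From the singleton clause (!b), b = false.
From the singleton clause (a), a = true.
That conflicts with the unit clause (!a).
Either choice for d ends in contradiction.
That branch fails; take e = false instead.
Try f = false.
From the singleton clause (!a), a = false.
From the singleton clause (d), d = true.
From the singleton clause (!b), b = false.
That conflicts with the unit clause (b).
That branch fails; take f = true instead.
From the singleton clause (b), b = true.
That conflicts with the unit clause (!b).
Either choice for f ends in contradiction.
Either choice for e ends in contradiction.

UNSATISFIABLE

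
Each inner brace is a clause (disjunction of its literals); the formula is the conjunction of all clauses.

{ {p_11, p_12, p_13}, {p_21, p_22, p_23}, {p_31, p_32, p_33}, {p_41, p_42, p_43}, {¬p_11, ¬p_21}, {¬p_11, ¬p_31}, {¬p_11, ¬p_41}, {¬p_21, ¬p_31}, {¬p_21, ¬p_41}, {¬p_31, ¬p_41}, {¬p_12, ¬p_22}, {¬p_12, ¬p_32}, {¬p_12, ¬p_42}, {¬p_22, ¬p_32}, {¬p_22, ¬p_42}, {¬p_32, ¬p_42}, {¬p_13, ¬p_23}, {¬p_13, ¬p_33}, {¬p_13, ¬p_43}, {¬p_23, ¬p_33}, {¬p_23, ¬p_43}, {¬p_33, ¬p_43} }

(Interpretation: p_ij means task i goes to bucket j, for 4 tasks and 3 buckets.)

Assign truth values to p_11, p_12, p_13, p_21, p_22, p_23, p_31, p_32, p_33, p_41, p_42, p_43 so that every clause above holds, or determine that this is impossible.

UNSATISFIABLE

Suppose p_11 = False.
Suppose p_12 = True.
From the singleton clause (¬p_22), p_22 = False.
From the singleton clause (¬p_32), p_32 = False.
From the singleton clause (¬p_42), p_42 = False.
Suppose p_21 = True.
From the singleton clause (¬p_31), p_31 = False.
From the singleton clause (p_33), p_33 = True.
From the singleton clause (¬p_41), p_41 = False.
From the singleton clause (p_43), p_43 = True.
Now (¬p_43) is unsatisfied and unit — conflict.
Backtrack on p_21: now try p_21 = False.
From the singleton clause (p_23), p_23 = True.
From the singleton clause (¬p_13), p_13 = False.
From the singleton clause (¬p_33), p_33 = False.
From the singleton clause (p_31), p_31 = True.
From the singleton clause (¬p_41), p_41 = False.
From the singleton clause (p_43), p_43 = True.
Now (¬p_43) is unsatisfied and unit — conflict.
Neither p_21 = True nor p_21 = False works.
Backtrack on p_12: now try p_12 = False.
From the singleton clause (p_13), p_13 = True.
From the singleton clause (¬p_23), p_23 = False.
From the singleton clause (¬p_33), p_33 = False.
From the singleton clause (¬p_43), p_43 = False.
Suppose p_21 = True.
From the singleton clause (¬p_31), p_31 = False.
From the singleton clause (p_32), p_32 = True.
From the singleton clause (¬p_41), p_41 = False.
From the singleton clause (p_42), p_42 = True.
Now (¬p_42) is unsatisfied and unit — conflict.
Backtrack on p_21: now try p_21 = False.
From the singleton clause (p_22), p_22 = True.
From the singleton clause (¬p_32), p_32 = False.
From the singleton clause (p_31), p_31 = True.
From the singleton clause (¬p_41), p_41 = False.
From the singleton clause (p_42), p_42 = True.
Now (¬p_42) is unsatisfied and unit — conflict.
Neither p_21 = True nor p_21 = False works.
Neither p_12 = True nor p_12 = False works.
Backtrack on p_11: now try p_11 = True.
From the singleton clause (¬p_21), p_21 = False.
From the singleton clause (¬p_31), p_31 = False.
From the singleton clause (¬p_41), p_41 = False.
Suppose p_22 = True.
From the singleton clause (¬p_12), p_12 = False.
From the singleton clause (¬p_32), p_32 = False.
From the singleton clause (p_33), p_33 = True.
From the singleton clause (¬p_42), p_42 = False.
From the singleton clause (p_43), p_43 = True.
Now (¬p_43) is unsatisfied and unit — conflict.
Backtrack on p_22: now try p_22 = False.
From the singleton clause (p_23), p_23 = True.
From the singleton clause (¬p_13), p_13 = False.
From the singleton clause (¬p_33), p_33 = False.
From the singleton clause (p_32), p_32 = True.
From the singleton clause (¬p_12), p_12 = False.
From the singleton clause (¬p_42), p_42 = False.
From the singleton clause (p_43), p_43 = True.
Now (¬p_43) is unsatisfied and unit — conflict.
Neither p_22 = True nor p_22 = False works.
Neither p_11 = True nor p_11 = False works.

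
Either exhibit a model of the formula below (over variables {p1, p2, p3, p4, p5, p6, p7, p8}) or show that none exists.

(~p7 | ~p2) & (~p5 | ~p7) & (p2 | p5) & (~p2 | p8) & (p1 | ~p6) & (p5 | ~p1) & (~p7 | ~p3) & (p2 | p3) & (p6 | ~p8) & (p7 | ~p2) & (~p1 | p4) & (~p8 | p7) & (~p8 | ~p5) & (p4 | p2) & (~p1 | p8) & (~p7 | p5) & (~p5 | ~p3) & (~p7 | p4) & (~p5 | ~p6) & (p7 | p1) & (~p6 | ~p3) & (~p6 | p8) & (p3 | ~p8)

UNSATISFIABLE

Suppose p7 = 0.
(~p2) alone gives p2 = 0.
(p5) alone gives p5 = 1.
(p3) alone gives p3 = 1.
That conflicts with the unit clause (~p3).
Undo p7 and try p7 = 1.
(~p2) alone gives p2 = 0.
(~p5) alone gives p5 = 0.
That conflicts with the unit clause (p5).
Neither p7 = 1 nor p7 = 0 works.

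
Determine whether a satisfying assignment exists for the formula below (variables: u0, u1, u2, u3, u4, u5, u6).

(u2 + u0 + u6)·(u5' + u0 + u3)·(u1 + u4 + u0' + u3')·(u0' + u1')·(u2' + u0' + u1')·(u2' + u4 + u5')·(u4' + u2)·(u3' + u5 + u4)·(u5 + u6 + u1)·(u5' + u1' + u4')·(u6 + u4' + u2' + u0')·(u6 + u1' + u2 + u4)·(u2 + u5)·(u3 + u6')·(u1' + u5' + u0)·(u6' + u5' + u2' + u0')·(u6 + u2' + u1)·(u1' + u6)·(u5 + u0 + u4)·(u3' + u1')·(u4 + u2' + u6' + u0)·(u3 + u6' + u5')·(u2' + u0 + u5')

Case u0 = 1:
From the singleton clause (u1'), u1 = 0.
Case u4 = 1:
From the singleton clause (u2), u2 = 1.
From the singleton clause (u6), u6 = 1.
From the singleton clause (u3), u3 = 1.
From the singleton clause (u5'), u5 = 0.
All clauses are satisfied.
A satisfying assignment: u0 ↦ 1, u1 ↦ 0, u2 ↦ 1, u3 ↦ 1, u4 ↦ 1, u5 ↦ 0, u6 ↦ 1.

Yes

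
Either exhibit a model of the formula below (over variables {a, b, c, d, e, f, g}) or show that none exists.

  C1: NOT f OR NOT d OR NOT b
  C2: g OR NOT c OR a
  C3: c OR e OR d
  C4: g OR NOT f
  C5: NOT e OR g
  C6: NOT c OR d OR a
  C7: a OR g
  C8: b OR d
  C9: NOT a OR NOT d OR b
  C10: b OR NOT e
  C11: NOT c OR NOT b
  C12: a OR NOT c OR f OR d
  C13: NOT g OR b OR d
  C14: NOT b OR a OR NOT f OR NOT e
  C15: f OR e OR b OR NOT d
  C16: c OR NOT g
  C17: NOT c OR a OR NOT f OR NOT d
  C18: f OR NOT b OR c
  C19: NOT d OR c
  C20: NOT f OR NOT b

UNSATISFIABLE

Branch on g: set g = true.
(c) alone gives c = true.
(NOT b) alone gives b = false.
(d) alone gives d = true.
(NOT a) alone gives a = false.
(NOT e) alone gives e = false.
(f) alone gives f = true.
That conflicts with the unit clause (NOT f).
That branch fails; take g = false instead.
(NOT f) alone gives f = false.
(NOT e) alone gives e = false.
(a) alone gives a = true.
Branch on c: set c = true.
(NOT b) alone gives b = false.
(d) alone gives d = true.
That conflicts with the unit clause (NOT d).
That branch fails; take c = false instead.
(d) alone gives d = true.
That conflicts with the unit clause (NOT d).
Either choice for c ends in contradiction.
Either choice for g ends in contradiction.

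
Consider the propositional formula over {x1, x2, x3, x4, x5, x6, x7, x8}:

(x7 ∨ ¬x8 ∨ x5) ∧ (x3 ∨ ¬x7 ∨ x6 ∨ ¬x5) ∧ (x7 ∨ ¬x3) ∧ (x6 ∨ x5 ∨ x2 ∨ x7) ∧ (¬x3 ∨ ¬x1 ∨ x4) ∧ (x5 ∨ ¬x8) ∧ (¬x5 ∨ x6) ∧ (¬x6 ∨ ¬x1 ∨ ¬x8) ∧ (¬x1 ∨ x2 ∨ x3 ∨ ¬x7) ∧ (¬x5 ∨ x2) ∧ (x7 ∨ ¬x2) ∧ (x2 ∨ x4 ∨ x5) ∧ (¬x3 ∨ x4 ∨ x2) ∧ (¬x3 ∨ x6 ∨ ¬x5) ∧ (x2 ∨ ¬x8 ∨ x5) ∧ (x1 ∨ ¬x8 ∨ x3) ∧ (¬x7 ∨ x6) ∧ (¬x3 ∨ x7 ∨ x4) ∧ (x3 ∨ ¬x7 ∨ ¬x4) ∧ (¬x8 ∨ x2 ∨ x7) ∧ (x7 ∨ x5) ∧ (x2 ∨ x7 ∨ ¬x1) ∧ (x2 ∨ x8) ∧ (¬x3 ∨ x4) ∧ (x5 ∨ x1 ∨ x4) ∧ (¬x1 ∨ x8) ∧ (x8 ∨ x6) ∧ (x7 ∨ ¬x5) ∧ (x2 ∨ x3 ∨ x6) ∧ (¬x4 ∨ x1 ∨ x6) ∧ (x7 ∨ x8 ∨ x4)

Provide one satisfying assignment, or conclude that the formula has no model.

x1=False; x2=True; x3=True; x4=True; x5=True; x6=True; x7=True; x8=True

Branch on x7: set x7 = True.
Unit clause (x6) forces x6 = True.
Branch on x5: set x5 = True.
Unit clause (x2) forces x2 = True.
Branch on x1: set x1 = False.
Branch on x8: set x8 = True.
Unit clause (x3) forces x3 = True.
Unit clause (x4) forces x4 = True.
All clauses are satisfied.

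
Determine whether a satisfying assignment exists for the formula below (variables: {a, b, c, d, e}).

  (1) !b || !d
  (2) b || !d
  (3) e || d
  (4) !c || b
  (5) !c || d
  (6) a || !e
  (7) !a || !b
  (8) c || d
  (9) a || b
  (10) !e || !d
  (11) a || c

No

Suppose b = false.
The clause (!d) is unit, so d = false.
The clause (e) is unit, so e = true.
The clause (!c) is unit, so c = false.
That conflicts with the unit clause (c).
Backtrack on b: now try b = true.
The clause (!d) is unit, so d = false.
The clause (e) is unit, so e = true.
The clause (!c) is unit, so c = false.
That conflicts with the unit clause (c).
Either choice for b ends in contradiction.
No assignment satisfies every clause.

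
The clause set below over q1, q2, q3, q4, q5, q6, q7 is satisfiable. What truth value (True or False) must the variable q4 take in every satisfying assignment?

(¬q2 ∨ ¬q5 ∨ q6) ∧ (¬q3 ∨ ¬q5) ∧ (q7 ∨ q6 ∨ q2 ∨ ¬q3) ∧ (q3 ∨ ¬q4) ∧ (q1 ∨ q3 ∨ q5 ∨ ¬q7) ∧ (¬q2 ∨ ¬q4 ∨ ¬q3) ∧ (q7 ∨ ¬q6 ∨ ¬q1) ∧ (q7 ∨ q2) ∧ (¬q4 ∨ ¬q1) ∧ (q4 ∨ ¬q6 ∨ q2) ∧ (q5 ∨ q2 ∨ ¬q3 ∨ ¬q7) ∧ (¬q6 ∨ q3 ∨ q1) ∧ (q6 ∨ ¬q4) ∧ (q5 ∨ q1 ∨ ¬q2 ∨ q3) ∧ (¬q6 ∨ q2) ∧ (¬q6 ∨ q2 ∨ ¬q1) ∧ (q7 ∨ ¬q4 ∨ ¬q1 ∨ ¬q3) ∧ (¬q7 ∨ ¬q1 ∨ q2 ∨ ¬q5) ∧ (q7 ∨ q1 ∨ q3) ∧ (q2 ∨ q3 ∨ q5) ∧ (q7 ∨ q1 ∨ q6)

Suppose q4 = True.
The clause (q3) is unit, so q3 = True.
The clause (¬q5) is unit, so q5 = False.
The clause (¬q2) is unit, so q2 = False.
The clause (q7) is unit, so q7 = True.
That conflicts with the unit clause (¬q7).
So every satisfying assignment has q4 = False.

False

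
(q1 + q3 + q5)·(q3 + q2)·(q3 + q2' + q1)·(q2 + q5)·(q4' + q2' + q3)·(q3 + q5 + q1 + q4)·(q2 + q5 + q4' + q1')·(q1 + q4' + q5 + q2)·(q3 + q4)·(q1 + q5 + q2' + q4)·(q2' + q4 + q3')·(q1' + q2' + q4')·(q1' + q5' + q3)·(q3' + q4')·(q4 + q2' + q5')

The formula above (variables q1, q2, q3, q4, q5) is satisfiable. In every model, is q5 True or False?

Suppose q5 = 0.
From the singleton clause (q2), q2 = 1.
Branch on q1: set q1 = 1.
From the singleton clause (q4'), q4 = 0.
From the singleton clause (q3), q3 = 1.
Now (q3') is unsatisfied and unit — conflict.
That branch fails; take q1 = 0 instead.
From the singleton clause (q3), q3 = 1.
From the singleton clause (q4), q4 = 1.
Now (q4') is unsatisfied and unit — conflict.
Either choice for q1 ends in contradiction.
So every satisfying assignment has q5 = True.

True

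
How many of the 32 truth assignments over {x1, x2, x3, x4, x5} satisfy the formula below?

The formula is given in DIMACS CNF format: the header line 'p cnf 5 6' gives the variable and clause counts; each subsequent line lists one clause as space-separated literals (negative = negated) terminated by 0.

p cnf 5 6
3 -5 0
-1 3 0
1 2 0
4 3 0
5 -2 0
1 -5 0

There are 2^5 = 32 truth assignments over (x1, x2, x3, x4, x5).
Split on x2. With x2 = True, the clauses containing x2 are satisfied and ¬x2 drops from the rest; 2 of the 2^4 = 16 assignments to the other variables satisfy what remains.
With x2 = False, by the same count on the reduced clause set, 4 assignments work.
(One model: x1=T, x2=F, x3=T, x4=F, x5=F.)
Total: 2 + 4 = 6.

6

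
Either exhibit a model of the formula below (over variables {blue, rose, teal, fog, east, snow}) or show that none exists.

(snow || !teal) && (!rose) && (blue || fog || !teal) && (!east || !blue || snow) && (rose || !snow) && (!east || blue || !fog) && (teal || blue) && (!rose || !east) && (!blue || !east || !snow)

blue=true, rose=false, teal=false, fog=true, east=false, snow=false

(!rose) alone gives rose = false.
(!snow) alone gives snow = false.
(!teal) alone gives teal = false.
(blue) alone gives blue = true.
(!east) alone gives east = false.
No clause remains; fog is free.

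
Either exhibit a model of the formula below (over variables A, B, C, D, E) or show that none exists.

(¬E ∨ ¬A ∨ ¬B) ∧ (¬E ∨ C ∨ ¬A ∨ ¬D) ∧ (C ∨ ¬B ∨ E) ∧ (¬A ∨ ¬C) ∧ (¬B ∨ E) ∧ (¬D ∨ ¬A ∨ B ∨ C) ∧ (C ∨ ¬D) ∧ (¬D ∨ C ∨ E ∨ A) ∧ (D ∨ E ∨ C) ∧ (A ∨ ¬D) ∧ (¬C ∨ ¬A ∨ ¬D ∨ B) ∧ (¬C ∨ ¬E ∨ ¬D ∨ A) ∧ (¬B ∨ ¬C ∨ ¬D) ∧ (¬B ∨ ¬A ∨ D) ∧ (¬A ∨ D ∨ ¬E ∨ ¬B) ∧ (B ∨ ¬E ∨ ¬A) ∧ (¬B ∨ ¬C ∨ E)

Branch on A: set A = False.
The clause (¬D) is unit, so D = False.
Branch on B: set B = False.
Branch on E: set E = True.
No clause remains; C is free.

A=False; B=False; C=True; D=False; E=True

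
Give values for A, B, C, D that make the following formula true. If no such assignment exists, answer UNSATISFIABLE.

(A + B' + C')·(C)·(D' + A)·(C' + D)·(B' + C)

A=1; B=0; C=1; D=1

The clause (C) is unit, so C = 1.
The clause (D) is unit, so D = 1.
The clause (A) is unit, so A = 1.
No clause remains; B is free.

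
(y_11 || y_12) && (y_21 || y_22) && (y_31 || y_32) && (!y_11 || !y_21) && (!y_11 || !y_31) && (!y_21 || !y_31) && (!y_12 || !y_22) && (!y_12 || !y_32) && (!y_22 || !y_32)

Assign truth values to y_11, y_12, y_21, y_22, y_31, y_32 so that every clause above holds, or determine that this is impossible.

UNSATISFIABLE

Case y_11 = true:
The clause (!y_21) is unit, so y_21 = false.
The clause (y_22) is unit, so y_22 = true.
The clause (!y_31) is unit, so y_31 = false.
The clause (y_32) is unit, so y_32 = true.
That conflicts with the unit clause (!y_32).
So y_11 must be the other value — set y_11 = false.
The clause (y_12) is unit, so y_12 = true.
The clause (!y_22) is unit, so y_22 = false.
The clause (y_21) is unit, so y_21 = true.
The clause (!y_31) is unit, so y_31 = false.
The clause (y_32) is unit, so y_32 = true.
That conflicts with the unit clause (!y_32).
Either choice for y_11 ends in contradiction.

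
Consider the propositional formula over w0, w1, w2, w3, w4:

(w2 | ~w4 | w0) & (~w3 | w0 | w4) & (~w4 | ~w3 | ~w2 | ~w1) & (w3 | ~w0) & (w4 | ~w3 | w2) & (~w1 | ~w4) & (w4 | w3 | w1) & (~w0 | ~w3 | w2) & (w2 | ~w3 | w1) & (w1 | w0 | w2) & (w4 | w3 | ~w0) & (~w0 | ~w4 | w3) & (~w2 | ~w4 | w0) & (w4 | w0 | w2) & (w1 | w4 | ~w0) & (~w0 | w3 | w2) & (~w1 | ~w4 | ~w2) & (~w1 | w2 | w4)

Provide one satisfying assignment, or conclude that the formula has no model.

Branch on w3: set w3 = 1.
Branch on w0: set w0 = 1.
The clause (w2) is unit, so w2 = 1.
Branch on w4: set w4 = 1.
The clause (~w1) is unit, so w1 = 0.
All clauses are satisfied.

w0=1,  w1=0,  w2=1,  w3=1,  w4=1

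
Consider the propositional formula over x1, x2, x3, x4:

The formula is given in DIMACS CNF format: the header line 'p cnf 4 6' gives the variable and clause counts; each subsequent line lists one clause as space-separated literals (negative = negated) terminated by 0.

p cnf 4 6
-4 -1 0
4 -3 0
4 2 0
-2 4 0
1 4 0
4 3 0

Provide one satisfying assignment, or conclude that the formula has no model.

x1: False, x2: True, x3: False, x4: True

Case x4 = True:
Unit clause (¬x1) forces x1 = False.
No clause remains; x2, x3 are free.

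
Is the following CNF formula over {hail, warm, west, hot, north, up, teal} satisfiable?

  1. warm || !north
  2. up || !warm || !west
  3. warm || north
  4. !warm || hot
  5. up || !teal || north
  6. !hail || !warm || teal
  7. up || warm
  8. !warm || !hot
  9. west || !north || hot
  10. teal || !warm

No, unsatisfiable

Suppose warm = true.
From the singleton clause (hot), hot = true.
That conflicts with the unit clause (!hot).
That branch fails; take warm = false instead.
From the singleton clause (!north), north = false.
That conflicts with the unit clause (north).
Either choice for warm ends in contradiction.
No assignment satisfies every clause.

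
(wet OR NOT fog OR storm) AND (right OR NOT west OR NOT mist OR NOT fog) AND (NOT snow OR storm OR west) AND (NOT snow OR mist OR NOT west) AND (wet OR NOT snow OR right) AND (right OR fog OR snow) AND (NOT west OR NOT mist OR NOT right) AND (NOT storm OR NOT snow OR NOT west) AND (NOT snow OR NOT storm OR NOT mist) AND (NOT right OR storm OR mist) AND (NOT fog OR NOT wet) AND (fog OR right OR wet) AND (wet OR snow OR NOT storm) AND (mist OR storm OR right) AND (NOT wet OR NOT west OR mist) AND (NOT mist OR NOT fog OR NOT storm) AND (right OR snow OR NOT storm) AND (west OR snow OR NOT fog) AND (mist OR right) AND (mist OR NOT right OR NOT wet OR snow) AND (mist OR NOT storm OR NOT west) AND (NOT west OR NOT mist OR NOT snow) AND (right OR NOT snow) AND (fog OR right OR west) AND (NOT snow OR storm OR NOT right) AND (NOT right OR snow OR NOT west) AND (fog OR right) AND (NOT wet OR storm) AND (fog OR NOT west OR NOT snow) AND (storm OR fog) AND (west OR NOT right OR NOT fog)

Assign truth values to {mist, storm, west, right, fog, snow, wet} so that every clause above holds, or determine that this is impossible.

mist ↦ false,  storm ↦ true,  west ↦ false,  right ↦ true,  fog ↦ false,  snow ↦ true,  wet ↦ true

Case fog = false:
(right) alone gives right = true.
(storm) alone gives storm = true.
Case west = false:
Case snow = true:
(NOT mist) alone gives mist = false.
Every clause is now satisfied; wet is unconstrained.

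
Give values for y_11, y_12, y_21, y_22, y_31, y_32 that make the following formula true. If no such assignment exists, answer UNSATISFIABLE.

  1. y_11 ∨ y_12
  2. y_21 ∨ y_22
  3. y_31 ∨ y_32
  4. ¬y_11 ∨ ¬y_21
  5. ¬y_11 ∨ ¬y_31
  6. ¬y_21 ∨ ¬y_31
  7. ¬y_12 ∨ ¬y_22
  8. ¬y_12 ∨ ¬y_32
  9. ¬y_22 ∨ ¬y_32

Try y_11 = True.
(¬y_21) alone gives y_21 = False.
(y_22) alone gives y_22 = True.
(¬y_31) alone gives y_31 = False.
(y_32) alone gives y_32 = True.
Now (¬y_32) is unsatisfied and unit — conflict.
Undo y_11 and try y_11 = False.
(y_12) alone gives y_12 = True.
(¬y_22) alone gives y_22 = False.
(y_21) alone gives y_21 = True.
(¬y_31) alone gives y_31 = False.
(y_32) alone gives y_32 = True.
Now (¬y_32) is unsatisfied and unit — conflict.
Neither y_11 = True nor y_11 = False works.

UNSATISFIABLE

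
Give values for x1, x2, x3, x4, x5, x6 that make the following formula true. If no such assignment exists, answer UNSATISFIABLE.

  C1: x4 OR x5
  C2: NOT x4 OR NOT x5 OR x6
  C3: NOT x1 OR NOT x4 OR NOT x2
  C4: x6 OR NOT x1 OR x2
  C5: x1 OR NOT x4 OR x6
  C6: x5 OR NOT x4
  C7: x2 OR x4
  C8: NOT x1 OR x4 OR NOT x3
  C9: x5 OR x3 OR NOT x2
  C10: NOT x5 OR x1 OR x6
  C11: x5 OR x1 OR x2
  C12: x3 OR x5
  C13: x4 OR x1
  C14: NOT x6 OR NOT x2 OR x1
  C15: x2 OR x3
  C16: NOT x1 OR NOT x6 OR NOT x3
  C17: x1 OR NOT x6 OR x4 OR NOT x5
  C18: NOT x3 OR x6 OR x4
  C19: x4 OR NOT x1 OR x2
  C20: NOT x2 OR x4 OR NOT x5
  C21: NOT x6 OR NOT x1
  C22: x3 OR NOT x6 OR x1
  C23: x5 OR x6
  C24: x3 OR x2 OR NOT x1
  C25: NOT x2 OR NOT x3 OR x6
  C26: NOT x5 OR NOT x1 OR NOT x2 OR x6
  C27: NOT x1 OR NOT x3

x1=false; x2=false; x3=true; x4=true; x5=true; x6=true

Case x4 = true:
From the singleton clause (x5), x5 = true.
From the singleton clause (x6), x6 = true.
From the singleton clause (NOT x1), x1 = false.
From the singleton clause (NOT x2), x2 = false.
From the singleton clause (x3), x3 = true.
This assignment satisfies each clause.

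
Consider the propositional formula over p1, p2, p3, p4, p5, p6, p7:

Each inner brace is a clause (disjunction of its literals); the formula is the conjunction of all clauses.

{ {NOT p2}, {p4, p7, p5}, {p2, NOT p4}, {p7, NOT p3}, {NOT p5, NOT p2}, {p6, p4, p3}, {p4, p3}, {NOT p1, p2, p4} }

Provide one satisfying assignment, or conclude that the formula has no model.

p1: false; p2: false; p3: true; p4: false; p5: false; p6: true; p7: true

The clause (NOT p2) is unit, so p2 = false.
The clause (NOT p4) is unit, so p4 = false.
The clause (p3) is unit, so p3 = true.
The clause (p7) is unit, so p7 = true.
The clause (NOT p1) is unit, so p1 = false.
All clauses hold; p5, p6 can take either value.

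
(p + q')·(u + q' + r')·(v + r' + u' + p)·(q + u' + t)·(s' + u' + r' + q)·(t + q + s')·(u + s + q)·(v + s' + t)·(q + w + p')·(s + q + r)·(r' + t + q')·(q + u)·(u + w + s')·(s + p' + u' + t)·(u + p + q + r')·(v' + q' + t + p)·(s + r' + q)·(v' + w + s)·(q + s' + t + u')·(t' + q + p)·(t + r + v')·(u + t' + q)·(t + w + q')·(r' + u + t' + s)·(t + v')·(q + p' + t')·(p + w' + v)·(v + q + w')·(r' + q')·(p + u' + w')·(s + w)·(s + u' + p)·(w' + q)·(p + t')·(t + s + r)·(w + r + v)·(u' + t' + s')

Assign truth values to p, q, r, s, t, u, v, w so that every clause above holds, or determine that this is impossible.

p: 1,  q: 1,  r: 0,  s: 0,  t: 1,  u: 0,  v: 0,  w: 1

Branch on p: set p = 1.
Branch on q: set q = 1.
Unit clause (r') forces r = 0.
Branch on t: set t = 1.
Branch on s: set s = 0.
Unit clause (w) forces w = 1.
All clauses hold; u, v can take either value.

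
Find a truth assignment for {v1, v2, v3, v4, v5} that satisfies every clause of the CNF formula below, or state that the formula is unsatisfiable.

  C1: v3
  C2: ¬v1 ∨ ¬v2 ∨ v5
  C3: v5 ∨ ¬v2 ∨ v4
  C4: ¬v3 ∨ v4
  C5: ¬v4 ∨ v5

v1 ↦ False,  v2 ↦ False,  v3 ↦ True,  v4 ↦ True,  v5 ↦ True

Unit clause (v3) forces v3 = True.
Unit clause (v4) forces v4 = True.
Unit clause (v5) forces v5 = True.
Every clause is now satisfied; v1, v2 are unconstrained.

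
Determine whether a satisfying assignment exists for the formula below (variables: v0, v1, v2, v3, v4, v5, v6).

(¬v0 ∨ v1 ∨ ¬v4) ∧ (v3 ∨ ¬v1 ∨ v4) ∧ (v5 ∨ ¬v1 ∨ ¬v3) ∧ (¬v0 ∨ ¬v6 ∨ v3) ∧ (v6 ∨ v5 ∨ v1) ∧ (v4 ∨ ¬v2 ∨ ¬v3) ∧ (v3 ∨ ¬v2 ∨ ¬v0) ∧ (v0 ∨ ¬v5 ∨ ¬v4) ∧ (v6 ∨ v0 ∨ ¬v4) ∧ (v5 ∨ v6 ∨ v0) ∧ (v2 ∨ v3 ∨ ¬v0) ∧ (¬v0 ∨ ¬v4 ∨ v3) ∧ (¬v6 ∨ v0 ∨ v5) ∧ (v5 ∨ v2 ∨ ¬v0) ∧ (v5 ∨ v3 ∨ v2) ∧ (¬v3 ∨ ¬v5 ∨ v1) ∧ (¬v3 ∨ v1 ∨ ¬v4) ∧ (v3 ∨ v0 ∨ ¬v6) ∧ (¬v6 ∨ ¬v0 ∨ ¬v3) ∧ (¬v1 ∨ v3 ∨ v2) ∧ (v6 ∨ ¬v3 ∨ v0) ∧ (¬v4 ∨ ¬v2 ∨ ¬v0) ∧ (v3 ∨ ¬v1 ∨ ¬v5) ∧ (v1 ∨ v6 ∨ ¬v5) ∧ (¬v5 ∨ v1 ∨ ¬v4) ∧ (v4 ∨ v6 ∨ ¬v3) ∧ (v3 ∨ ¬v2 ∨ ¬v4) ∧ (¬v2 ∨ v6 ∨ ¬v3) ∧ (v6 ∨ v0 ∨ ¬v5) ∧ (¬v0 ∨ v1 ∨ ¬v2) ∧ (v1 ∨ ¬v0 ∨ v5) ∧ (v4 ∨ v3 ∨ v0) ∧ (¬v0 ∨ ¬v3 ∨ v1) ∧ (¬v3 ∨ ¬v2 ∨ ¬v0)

Yes

Suppose v0 = True.
Suppose v1 = True.
Suppose v3 = True.
(v5) alone gives v5 = True.
(¬v6) alone gives v6 = False.
(v4) alone gives v4 = True.
(¬v2) alone gives v2 = False.
Every clause now holds.
A satisfying assignment: v0: True; v1: True; v2: False; v3: True; v4: True; v5: True; v6: False.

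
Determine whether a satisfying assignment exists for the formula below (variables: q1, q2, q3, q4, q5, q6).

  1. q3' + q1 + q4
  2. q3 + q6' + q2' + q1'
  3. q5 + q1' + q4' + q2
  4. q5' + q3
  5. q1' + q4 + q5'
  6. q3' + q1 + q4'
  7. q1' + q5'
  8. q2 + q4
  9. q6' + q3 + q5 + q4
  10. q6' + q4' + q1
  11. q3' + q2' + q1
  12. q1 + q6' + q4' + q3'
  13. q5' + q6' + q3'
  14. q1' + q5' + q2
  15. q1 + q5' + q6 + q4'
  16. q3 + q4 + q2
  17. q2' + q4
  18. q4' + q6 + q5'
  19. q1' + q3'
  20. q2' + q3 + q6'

Suppose q5 = 0.
Suppose q2 = 1.
The clause (q4) is unit, so q4 = 1.
Suppose q3 = 0.
The clause (q6') is unit, so q6 = 0.
No clause remains; q1 is free.
A satisfying assignment: q1 ↦ 0, q2 ↦ 1, q3 ↦ 0, q4 ↦ 1, q5 ↦ 0, q6 ↦ 0.

Satisfiable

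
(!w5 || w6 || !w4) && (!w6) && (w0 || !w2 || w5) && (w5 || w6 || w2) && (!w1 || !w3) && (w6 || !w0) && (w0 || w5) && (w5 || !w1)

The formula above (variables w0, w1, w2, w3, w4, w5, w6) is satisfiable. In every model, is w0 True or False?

False

Suppose w0 = true.
(!w6) alone gives w6 = false.
But (w6) is also a unit clause — contradiction.
So every satisfying assignment has w0 = False.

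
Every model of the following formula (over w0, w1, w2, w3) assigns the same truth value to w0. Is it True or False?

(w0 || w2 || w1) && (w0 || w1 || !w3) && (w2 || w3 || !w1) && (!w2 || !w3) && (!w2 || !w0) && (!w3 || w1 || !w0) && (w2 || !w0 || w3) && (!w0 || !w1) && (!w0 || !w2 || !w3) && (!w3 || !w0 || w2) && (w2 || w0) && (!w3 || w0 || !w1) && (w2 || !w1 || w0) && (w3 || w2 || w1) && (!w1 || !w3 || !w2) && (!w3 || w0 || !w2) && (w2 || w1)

False

Suppose w0 = true.
From the singleton clause (!w2), w2 = false.
From the singleton clause (w3), w3 = true.
Now (!w3) is unsatisfied and unit — conflict.
So every satisfying assignment has w0 = False.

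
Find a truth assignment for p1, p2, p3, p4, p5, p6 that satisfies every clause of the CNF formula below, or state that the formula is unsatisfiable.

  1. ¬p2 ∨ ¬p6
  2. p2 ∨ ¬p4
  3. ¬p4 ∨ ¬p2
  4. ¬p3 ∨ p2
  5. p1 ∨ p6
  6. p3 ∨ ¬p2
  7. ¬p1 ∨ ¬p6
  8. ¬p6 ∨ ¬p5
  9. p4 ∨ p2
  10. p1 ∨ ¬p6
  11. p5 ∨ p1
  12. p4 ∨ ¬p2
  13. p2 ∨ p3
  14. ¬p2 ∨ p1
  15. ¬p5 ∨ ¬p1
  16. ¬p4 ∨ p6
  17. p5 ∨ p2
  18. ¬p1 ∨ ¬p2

Try p2 = False.
Unit clause (¬p4) forces p4 = False.
Now (p4) is unsatisfied and unit — conflict.
Backtrack on p2: now try p2 = True.
Unit clause (¬p6) forces p6 = False.
Unit clause (¬p4) forces p4 = False.
Now (p4) is unsatisfied and unit — conflict.
Both values of p2 lead to a conflict.

UNSATISFIABLE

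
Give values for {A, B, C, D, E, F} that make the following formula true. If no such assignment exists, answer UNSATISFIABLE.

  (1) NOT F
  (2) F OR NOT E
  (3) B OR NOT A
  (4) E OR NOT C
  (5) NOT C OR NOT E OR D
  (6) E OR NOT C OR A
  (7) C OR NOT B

A=false,  B=false,  C=false,  D=true,  E=false,  F=false

(NOT F) alone gives F = false.
(NOT E) alone gives E = false.
(NOT C) alone gives C = false.
(NOT B) alone gives B = false.
(NOT A) alone gives A = false.
All clauses hold; D can take either value.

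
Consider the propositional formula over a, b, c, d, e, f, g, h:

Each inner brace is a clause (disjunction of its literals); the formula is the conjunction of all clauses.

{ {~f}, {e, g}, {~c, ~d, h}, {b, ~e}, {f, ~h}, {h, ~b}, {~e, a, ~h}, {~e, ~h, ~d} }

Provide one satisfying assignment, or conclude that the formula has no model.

The clause (~f) is unit, so f = 0.
The clause (~h) is unit, so h = 0.
The clause (~b) is unit, so b = 0.
The clause (~e) is unit, so e = 0.
The clause (g) is unit, so g = 1.
Branch on c: set c = 0.
No clause remains; a, d are free.

a ↦ 1, b ↦ 0, c ↦ 0, d ↦ 1, e ↦ 0, f ↦ 0, g ↦ 1, h ↦ 0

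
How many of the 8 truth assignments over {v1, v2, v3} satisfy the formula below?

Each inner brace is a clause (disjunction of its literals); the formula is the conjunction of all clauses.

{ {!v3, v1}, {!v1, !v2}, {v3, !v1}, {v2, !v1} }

2

There are 2^3 = 8 truth assignments over (v1, v2, v3).
Check each against the 4 clauses (columns in the order v1, v2, v3):
  F F F  ✓ satisfies all
  F F T  ✗ fails (!v3 || v1)
  F T F  ✓ satisfies all
  F T T  ✗ fails (!v3 || v1)
  T F F  ✗ fails (v3 || !v1)
  T F T  ✗ fails (v2 || !v1)
  T T F  ✗ fails (!v1 || !v2)
  T T T  ✗ fails (!v1 || !v2)
2 of the 8 rows are models.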